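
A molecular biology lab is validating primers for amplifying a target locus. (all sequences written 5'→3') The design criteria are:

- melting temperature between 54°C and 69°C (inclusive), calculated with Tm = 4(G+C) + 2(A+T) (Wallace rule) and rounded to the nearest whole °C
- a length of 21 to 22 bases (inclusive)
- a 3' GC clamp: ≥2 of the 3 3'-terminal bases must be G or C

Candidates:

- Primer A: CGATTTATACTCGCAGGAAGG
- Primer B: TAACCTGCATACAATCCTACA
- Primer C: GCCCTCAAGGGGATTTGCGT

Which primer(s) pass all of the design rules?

Primer A only.

Primer A (21 nt, A=6 T=5 G=6 C=4): Tm = 2·11 + 4·10 = 62°C ✓; length 21 ✓; 3' end AGG has 2 G/C ✓ — passes.
Primer B (21 nt, A=8 T=5 G=1 C=7): Tm = 2·13 + 4·8 = 58°C ✓; length 21 ✓; 3' end ACA has 1 G/C, need ≥2 ✗ — fails.
Primer C (20 nt, A=3 T=5 G=7 C=5): Tm = 2·8 + 4·12 = 64°C ✓; length 20, outside 21–22 ✗; 3' end CGT has 2 G/C ✓ — fails.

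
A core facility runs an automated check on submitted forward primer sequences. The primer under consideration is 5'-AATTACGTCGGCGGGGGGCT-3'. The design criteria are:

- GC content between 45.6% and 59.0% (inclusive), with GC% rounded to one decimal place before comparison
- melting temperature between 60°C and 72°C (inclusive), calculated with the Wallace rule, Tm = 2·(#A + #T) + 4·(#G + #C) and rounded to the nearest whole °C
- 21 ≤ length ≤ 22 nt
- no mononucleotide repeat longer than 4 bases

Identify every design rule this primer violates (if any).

Fails: GC content, length, homopolymer run.

Base counts: A=3, T=4, G=9, C=4 (length 20).
GC content: GC 13/20 = 65.0%, outside 45.6–59.0% ✗
Tm: Tm = 2·7 + 4·13 = 66°C ✓
length: length 20, outside 21–22 ✗
homopolymer run: longest run = 6, exceeds 4 ✗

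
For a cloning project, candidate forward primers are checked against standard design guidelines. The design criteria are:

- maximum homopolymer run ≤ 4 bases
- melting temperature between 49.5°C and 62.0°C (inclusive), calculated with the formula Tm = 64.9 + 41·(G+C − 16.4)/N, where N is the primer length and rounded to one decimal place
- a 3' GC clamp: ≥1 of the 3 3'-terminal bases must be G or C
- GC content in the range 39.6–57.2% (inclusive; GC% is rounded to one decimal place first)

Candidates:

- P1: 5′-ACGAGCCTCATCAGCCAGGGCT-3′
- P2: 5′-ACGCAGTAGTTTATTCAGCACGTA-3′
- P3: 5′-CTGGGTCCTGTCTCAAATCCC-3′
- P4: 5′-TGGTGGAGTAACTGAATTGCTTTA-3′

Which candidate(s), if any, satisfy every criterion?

P2 and P3.

P1 (22 nt, A=5 T=3 G=6 C=8): longest run = 3 ✓; Tm = 64.9 + 41·(14 − 16.4)/22 = 60.4°C ✓; 3' end GCT has 2 G/C ✓; GC 14/22 = 63.6%, outside 39.6–57.2% ✗ — fails.
P2 (24 nt, A=7 T=7 G=5 C=5): longest run = 3 ✓; Tm = 64.9 + 41·(10 − 16.4)/24 = 54.0°C ✓; 3' end GTA has 1 G/C ✓; GC 10/24 = 41.7% ✓ — passes.
P3 (21 nt, A=3 T=6 G=4 C=8): longest run = 3 ✓; Tm = 64.9 + 41·(12 − 16.4)/21 = 56.3°C ✓; 3' end CCC has 3 G/C ✓; GC 12/21 = 57.1% ✓ — passes.
P4 (24 nt, A=6 T=9 G=7 C=2): longest run = 3 ✓; Tm = 64.9 + 41·(9 − 16.4)/24 = 52.3°C ✓; 3' end TTA has 0 G/C, need ≥1 ✗; GC 9/24 = 37.5%, outside 39.6–57.2% ✗ — fails.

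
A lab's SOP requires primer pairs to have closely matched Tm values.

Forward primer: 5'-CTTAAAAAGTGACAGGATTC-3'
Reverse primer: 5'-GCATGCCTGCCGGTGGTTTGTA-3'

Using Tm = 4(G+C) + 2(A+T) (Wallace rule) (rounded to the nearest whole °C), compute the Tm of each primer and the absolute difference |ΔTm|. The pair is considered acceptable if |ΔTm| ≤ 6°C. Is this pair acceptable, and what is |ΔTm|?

Forward: A=8 T=5 G=4 C=3 → Tm = 2·13 + 4·7 = 54°C.
Reverse: A=2 T=7 G=8 C=5 → Tm = 2·9 + 4·13 = 70°C.
|ΔTm| = |54 − 70| = 16°C, > 6°C.

|ΔTm| = 16°C; the pair is not acceptable.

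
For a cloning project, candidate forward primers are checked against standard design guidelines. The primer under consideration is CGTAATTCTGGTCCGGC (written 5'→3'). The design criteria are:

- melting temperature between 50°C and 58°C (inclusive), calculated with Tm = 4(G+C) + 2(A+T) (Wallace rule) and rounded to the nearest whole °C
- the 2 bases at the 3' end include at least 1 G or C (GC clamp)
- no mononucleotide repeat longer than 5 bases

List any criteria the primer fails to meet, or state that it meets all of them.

Meets all criteria.

Base counts: A=2, T=5, G=5, C=5 (length 17).
Tm: Tm = 2·7 + 4·10 = 54°C ✓
GC clamp: 3' end GC has 2 G/C ✓
homopolymer run: longest run = 2 ✓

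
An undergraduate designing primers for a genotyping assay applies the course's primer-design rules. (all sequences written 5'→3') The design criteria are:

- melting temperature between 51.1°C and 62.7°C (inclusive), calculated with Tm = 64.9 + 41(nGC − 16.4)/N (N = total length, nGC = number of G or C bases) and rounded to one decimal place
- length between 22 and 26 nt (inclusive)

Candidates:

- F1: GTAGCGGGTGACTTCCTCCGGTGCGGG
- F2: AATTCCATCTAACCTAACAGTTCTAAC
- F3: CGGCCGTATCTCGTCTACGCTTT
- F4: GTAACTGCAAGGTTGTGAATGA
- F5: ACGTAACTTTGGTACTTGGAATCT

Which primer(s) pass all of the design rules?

F3, F4 and F5.

F1 (27 nt, A=2 T=6 G=12 C=7): Tm = 64.9 + 41·(19 − 16.4)/27 = 68.8°C, outside 51.1–62.7°C ✗; length 27, outside 22–26 ✗ — fails.
F2 (27 nt, A=10 T=8 G=1 C=8): Tm = 64.9 + 41·(9 − 16.4)/27 = 53.7°C ✓; length 27, outside 22–26 ✗ — fails.
F3 (23 nt, A=2 T=8 G=5 C=8): Tm = 64.9 + 41·(13 − 16.4)/23 = 58.8°C ✓; length 23 ✓ — passes.
F4 (22 nt, A=7 T=6 G=7 C=2): Tm = 64.9 + 41·(9 − 16.4)/22 = 51.1°C ✓; length 22 ✓ — passes.
F5 (24 nt, A=6 T=9 G=5 C=4): Tm = 64.9 + 41·(9 − 16.4)/24 = 52.3°C ✓; length 24 ✓ — passes.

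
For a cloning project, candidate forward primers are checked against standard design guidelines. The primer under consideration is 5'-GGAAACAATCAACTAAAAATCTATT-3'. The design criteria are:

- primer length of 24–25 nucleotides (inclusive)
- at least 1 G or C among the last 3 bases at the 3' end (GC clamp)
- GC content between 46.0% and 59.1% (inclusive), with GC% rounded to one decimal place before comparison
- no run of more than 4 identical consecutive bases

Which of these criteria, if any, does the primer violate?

Fails: GC clamp, GC content, homopolymer run.

Base counts: A=13, T=6, G=2, C=4 (length 25).
length: length 25 ✓
GC clamp: 3' end ATT has 0 G/C, need ≥1 ✗
GC content: GC 6/25 = 24.0%, outside 46.0–59.1% ✗
homopolymer run: longest run = 5, exceeds 4 ✗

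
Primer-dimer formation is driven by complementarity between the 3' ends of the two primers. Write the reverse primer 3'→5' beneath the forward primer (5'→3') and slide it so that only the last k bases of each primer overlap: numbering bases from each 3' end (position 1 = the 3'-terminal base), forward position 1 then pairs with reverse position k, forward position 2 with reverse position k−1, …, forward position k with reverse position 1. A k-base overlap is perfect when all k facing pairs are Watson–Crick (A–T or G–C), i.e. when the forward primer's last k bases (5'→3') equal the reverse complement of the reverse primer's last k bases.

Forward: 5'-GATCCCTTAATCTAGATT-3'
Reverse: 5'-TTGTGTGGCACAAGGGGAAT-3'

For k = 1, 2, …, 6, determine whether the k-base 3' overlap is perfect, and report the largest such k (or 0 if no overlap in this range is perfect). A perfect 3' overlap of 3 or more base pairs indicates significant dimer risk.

Last 6 bases (5'→3') — forward …TAGATT, reverse …GGGAAT.
Reverse complement of the reverse primer's last 6 bases: ATTCCC; its first k bases are the reverse complement of the reverse primer's last k bases, so a perfect k-base overlap needs the forward primer's last k bases to equal them.
Comparing (forward last k vs required): k=1: T vs A ✗; k=2: TT vs AT ✗; k=3: ATT vs ATT ✓; k=4: GATT vs ATTC ✗; k=5: AGATT vs ATTCC ✗; k=6: TAGATT vs ATTCCC ✗.
Only k = 3 is perfect, so the longest perfect 3' overlap is 3.

Longest perfect overlap: 3 complementary base pairs; significant dimer risk (threshold 3).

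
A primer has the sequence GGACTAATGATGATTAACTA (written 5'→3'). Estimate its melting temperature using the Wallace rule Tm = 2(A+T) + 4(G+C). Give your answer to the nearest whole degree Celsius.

Base counts: A=8, T=6, G=4, C=2 (length 20).
Tm = 2·(8+6) + 4·(4+2) = 2·14 + 4·6 = 28 + 24 = 52°C.

52°C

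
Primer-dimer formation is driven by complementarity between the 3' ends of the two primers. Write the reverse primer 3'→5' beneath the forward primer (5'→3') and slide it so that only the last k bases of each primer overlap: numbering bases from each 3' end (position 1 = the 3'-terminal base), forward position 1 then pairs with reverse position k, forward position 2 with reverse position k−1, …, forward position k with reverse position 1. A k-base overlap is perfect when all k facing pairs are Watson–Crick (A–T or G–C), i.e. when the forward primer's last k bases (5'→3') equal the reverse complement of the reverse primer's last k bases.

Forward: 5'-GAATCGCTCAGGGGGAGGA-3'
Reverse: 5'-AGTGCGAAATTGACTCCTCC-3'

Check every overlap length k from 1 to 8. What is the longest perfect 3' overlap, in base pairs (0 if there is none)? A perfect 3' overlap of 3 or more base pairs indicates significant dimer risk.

Last 8 bases (5'→3') — forward …GGGGAGGA, reverse …ACTCCTCC.
Reverse complement of the reverse primer's last 8 bases: GGAGGAGT; its first k bases are the reverse complement of the reverse primer's last k bases, so a perfect k-base overlap needs the forward primer's last k bases to equal them.
Comparing (forward last k vs required): k=1: A vs G ✗; k=2: GA vs GG ✗; k=3: GGA vs GGA ✓; k=4: AGGA vs GGAG ✗; k=5: GAGGA vs GGAGG ✗; k=6: GGAGGA vs GGAGGA ✓; k=7: GGGAGGA vs GGAGGAG ✗; k=8: GGGGAGGA vs GGAGGAGT ✗.
Perfect overlaps at k = 3, 6; the largest is 6.

Longest perfect overlap: 6 complementary base pairs; significant dimer risk (threshold 3).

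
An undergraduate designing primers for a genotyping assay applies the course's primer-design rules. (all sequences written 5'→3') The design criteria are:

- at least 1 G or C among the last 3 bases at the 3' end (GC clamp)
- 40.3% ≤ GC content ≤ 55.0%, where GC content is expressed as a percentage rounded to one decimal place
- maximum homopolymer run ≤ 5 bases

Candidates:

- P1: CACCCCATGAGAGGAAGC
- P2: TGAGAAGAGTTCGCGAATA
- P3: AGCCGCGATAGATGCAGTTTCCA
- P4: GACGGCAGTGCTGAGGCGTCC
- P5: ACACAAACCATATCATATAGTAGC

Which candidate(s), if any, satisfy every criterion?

P3 only.

P1 (18 nt, A=6 T=1 G=5 C=6): 3' end AGC has 2 G/C ✓; GC 11/18 = 61.1%, outside 40.3–55.0% ✗; longest run = 4 ✓ — fails.
P2 (19 nt, A=7 T=4 G=6 C=2): 3' end ATA has 0 G/C, need ≥1 ✗; GC 8/19 = 42.1% ✓; longest run = 2 ✓ — fails.
P3 (23 nt, A=6 T=5 G=6 C=6): 3' end CCA has 2 G/C ✓; GC 12/23 = 52.2% ✓; longest run = 3 ✓ — passes.
P4 (21 nt, A=3 T=3 G=9 C=6): 3' end TCC has 2 G/C ✓; GC 15/21 = 71.4%, outside 40.3–55.0% ✗; longest run = 2 ✓ — fails.
P5 (24 nt, A=11 T=5 G=2 C=6): 3' end AGC has 2 G/C ✓; GC 8/24 = 33.3%, outside 40.3–55.0% ✗; longest run = 3 ✓ — fails.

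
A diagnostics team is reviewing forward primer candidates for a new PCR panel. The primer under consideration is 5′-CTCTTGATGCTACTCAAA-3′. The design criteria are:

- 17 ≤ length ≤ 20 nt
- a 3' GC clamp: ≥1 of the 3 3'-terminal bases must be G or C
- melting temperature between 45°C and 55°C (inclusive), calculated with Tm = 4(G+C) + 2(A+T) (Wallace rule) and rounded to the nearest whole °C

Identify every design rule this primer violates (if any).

Base counts: A=5, T=6, G=2, C=5 (length 18).
length: length 18 ✓
GC clamp: 3' end AAA has 0 G/C, need ≥1 ✗
Tm: Tm = 2·11 + 4·7 = 50°C ✓

Fails: GC clamp.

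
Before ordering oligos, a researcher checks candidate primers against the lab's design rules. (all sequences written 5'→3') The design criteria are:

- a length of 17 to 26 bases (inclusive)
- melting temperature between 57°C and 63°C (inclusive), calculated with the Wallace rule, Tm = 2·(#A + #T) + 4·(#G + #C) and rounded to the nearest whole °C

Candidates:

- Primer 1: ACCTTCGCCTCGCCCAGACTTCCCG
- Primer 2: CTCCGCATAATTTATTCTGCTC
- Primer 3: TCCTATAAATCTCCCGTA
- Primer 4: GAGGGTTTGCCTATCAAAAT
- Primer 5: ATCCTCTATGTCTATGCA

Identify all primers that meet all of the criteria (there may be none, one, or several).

Primer 1 (25 nt, A=3 T=5 G=4 C=13): length 25 ✓; Tm = 2·8 + 4·17 = 84°C, outside 57–63°C ✗ — fails.
Primer 2 (22 nt, A=4 T=9 G=2 C=7): length 22 ✓; Tm = 2·13 + 4·9 = 62°C ✓ — passes.
Primer 3 (18 nt, A=5 T=6 G=1 C=6): length 18 ✓; Tm = 2·11 + 4·7 = 50°C, outside 57–63°C ✗ — fails.
Primer 4 (20 nt, A=6 T=6 G=5 C=3): length 20 ✓; Tm = 2·12 + 4·8 = 56°C, outside 57–63°C ✗ — fails.
Primer 5 (18 nt, A=4 T=7 G=2 C=5): length 18 ✓; Tm = 2·11 + 4·7 = 50°C, outside 57–63°C ✗ — fails.

Primer 2 only.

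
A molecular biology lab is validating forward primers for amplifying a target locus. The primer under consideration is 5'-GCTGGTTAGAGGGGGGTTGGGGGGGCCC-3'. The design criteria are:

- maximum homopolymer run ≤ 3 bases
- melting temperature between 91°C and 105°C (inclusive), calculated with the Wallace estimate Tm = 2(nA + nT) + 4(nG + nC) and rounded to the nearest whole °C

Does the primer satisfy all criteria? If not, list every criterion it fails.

Base counts: A=2, T=5, G=17, C=4 (length 28).
homopolymer run: longest run = 7, exceeds 3 ✗
Tm: Tm = 2·7 + 4·21 = 98°C ✓

Fails: homopolymer run.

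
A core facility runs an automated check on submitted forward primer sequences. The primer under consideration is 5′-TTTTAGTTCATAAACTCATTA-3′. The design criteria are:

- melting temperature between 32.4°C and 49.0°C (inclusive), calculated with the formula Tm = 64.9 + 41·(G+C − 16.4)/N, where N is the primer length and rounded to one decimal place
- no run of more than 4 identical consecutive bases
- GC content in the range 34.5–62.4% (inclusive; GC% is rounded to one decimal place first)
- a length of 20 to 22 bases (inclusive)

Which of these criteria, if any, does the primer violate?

Base counts: A=7, T=10, G=1, C=3 (length 21).
Tm: Tm = 64.9 + 41·(4 − 16.4)/21 = 40.7°C ✓
homopolymer run: longest run = 4 ✓
GC content: GC 4/21 = 19.0%, outside 34.5–62.4% ✗
length: length 21 ✓

Fails: GC content.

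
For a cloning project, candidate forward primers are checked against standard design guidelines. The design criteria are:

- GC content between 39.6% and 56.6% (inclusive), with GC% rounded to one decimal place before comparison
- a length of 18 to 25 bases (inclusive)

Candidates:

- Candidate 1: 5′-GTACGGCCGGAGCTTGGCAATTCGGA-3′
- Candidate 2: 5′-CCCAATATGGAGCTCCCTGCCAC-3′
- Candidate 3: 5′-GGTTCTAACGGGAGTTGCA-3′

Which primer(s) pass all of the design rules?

Candidate 3 only.

Candidate 1 (26 nt, A=5 T=5 G=10 C=6): GC 16/26 = 61.5%, outside 39.6–56.6% ✗; length 26, outside 18–25 ✗ — fails.
Candidate 2 (23 nt, A=5 T=4 G=4 C=10): GC 14/23 = 60.9%, outside 39.6–56.6% ✗; length 23 ✓ — fails.
Candidate 3 (19 nt, A=4 T=5 G=7 C=3): GC 10/19 = 52.6% ✓; length 19 ✓ — passes.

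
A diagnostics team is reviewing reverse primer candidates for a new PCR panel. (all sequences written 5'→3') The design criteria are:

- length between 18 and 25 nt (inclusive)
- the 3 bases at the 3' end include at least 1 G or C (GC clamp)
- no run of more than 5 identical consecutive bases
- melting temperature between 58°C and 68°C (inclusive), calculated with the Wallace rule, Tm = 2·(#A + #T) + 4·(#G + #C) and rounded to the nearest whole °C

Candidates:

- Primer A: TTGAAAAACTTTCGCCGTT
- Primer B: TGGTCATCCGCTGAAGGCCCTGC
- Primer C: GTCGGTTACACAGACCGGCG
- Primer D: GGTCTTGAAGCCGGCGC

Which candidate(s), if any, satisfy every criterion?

Primer C only.

Primer A (19 nt, A=5 T=7 G=3 C=4): length 19 ✓; 3' end GTT has 1 G/C ✓; longest run = 5 ✓; Tm = 2·12 + 4·7 = 52°C, outside 58–68°C ✗ — fails.
Primer B (23 nt, A=3 T=5 G=7 C=8): length 23 ✓; 3' end TGC has 2 G/C ✓; longest run = 3 ✓; Tm = 2·8 + 4·15 = 76°C, outside 58–68°C ✗ — fails.
Primer C (20 nt, A=4 T=3 G=7 C=6): length 20 ✓; 3' end GCG has 3 G/C ✓; longest run = 2 ✓; Tm = 2·7 + 4·13 = 66°C ✓ — passes.
Primer D (17 nt, A=2 T=3 G=7 C=5): length 17, outside 18–25 ✗; 3' end CGC has 3 G/C ✓; longest run = 2 ✓; Tm = 2·5 + 4·12 = 58°C ✓ — fails.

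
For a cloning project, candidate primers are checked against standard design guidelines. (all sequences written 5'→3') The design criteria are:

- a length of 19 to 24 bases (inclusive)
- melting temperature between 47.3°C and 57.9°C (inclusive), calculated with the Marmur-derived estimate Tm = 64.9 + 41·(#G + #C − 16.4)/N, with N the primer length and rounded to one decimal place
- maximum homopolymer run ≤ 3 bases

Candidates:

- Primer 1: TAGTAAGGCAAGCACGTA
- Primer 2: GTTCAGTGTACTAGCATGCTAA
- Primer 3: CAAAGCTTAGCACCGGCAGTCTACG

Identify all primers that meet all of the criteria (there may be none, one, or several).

Primer 1 (18 nt, A=7 T=3 G=5 C=3): length 18, outside 19–24 ✗; Tm = 64.9 + 41·(8 − 16.4)/18 = 45.8°C, outside 47.3–57.9°C ✗; longest run = 2 ✓ — fails.
Primer 2 (22 nt, A=6 T=7 G=5 C=4): length 22 ✓; Tm = 64.9 + 41·(9 − 16.4)/22 = 51.1°C ✓; longest run = 2 ✓ — passes.
Primer 3 (25 nt, A=7 T=4 G=6 C=8): length 25, outside 19–24 ✗; Tm = 64.9 + 41·(14 − 16.4)/25 = 61.0°C, outside 47.3–57.9°C ✗; longest run = 3 ✓ — fails.

Primer 2 only.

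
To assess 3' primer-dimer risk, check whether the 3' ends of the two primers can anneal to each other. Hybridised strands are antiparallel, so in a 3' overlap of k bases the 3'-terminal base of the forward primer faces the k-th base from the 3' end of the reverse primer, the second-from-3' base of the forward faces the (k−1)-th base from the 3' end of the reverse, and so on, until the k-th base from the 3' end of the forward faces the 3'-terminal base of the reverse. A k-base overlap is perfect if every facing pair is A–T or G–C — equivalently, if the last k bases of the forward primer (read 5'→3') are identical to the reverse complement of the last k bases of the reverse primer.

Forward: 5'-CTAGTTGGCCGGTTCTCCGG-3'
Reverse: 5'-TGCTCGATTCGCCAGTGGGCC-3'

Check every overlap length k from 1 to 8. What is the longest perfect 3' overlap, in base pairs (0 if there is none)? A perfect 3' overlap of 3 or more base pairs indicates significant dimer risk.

Last 8 bases (5'→3') — forward …TTCTCCGG, reverse …AGTGGGCC.
Reverse complement of the reverse primer's last 8 bases: GGCCCACT; its first k bases are the reverse complement of the reverse primer's last k bases, so a perfect k-base overlap needs the forward primer's last k bases to equal them.
Comparing (forward last k vs required): k=1: G vs G ✓; k=2: GG vs GG ✓; k=3: CGG vs GGC ✗; k=4: CCGG vs GGCC ✗; k=5: TCCGG vs GGCCC ✗; k=6: CTCCGG vs GGCCCA ✗; k=7: TCTCCGG vs GGCCCAC ✗; k=8: TTCTCCGG vs GGCCCACT ✗.
Perfect overlaps at k = 1, 2; the largest is 2.

Longest perfect overlap: 2 complementary base pairs; below the dimer-risk threshold (threshold 3).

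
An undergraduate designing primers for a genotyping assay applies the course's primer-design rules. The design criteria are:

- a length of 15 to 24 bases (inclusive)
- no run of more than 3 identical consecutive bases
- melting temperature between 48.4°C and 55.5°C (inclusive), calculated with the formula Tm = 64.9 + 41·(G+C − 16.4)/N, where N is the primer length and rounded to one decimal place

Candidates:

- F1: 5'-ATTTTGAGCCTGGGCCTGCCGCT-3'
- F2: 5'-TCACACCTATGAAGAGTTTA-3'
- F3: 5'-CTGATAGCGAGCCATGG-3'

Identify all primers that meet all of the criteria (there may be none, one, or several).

F1 (23 nt, A=2 T=7 G=7 C=7): length 23 ✓; longest run = 4, exceeds 3 ✗; Tm = 64.9 + 41·(14 − 16.4)/23 = 60.6°C, outside 48.4–55.5°C ✗ — fails.
F2 (20 nt, A=7 T=6 G=3 C=4): length 20 ✓; longest run = 3 ✓; Tm = 64.9 + 41·(7 − 16.4)/20 = 45.6°C, outside 48.4–55.5°C ✗ — fails.
F3 (17 nt, A=4 T=3 G=6 C=4): length 17 ✓; longest run = 2 ✓; Tm = 64.9 + 41·(10 − 16.4)/17 = 49.5°C ✓ — passes.

F3 only.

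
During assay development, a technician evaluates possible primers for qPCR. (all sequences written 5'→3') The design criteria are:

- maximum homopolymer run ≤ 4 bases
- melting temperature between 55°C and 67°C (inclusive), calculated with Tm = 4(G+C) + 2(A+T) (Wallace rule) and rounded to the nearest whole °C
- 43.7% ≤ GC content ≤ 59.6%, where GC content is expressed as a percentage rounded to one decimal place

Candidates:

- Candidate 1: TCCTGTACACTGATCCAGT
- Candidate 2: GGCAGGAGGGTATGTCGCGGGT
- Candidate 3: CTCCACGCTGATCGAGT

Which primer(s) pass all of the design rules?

Candidate 1 only.

Candidate 1 (19 nt, A=4 T=6 G=3 C=6): longest run = 2 ✓; Tm = 2·10 + 4·9 = 56°C ✓; GC 9/19 = 47.4% ✓ — passes.
Candidate 2 (22 nt, A=3 T=4 G=12 C=3): longest run = 3 ✓; Tm = 2·7 + 4·15 = 74°C, outside 55–67°C ✗; GC 15/22 = 68.2%, outside 43.7–59.6% ✗ — fails.
Candidate 3 (17 nt, A=3 T=4 G=4 C=6): longest run = 2 ✓; Tm = 2·7 + 4·10 = 54°C, outside 55–67°C ✗; GC 10/17 = 58.8% ✓ — fails.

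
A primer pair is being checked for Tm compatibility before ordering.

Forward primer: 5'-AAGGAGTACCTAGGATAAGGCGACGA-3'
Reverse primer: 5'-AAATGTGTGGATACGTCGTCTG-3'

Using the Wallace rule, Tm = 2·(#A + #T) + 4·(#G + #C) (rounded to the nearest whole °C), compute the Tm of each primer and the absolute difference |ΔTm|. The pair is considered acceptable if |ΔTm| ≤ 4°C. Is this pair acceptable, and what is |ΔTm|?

|ΔTm| = 14°C; the pair is not acceptable.

Forward: A=10 T=3 G=9 C=4 → Tm = 2·13 + 4·13 = 78°C.
Reverse: A=5 T=7 G=7 C=3 → Tm = 2·12 + 4·10 = 64°C.
|ΔTm| = |78 − 64| = 14°C, > 4°C.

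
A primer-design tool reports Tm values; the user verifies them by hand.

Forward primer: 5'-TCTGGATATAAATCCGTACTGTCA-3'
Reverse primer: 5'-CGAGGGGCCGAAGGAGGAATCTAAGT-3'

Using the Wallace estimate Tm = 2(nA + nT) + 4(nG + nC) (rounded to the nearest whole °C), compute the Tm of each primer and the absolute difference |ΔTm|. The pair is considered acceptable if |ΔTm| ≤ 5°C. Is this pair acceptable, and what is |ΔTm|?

Forward: A=7 T=8 G=4 C=5 → Tm = 2·15 + 4·9 = 66°C.
Reverse: A=8 T=3 G=11 C=4 → Tm = 2·11 + 4·15 = 82°C.
|ΔTm| = |66 − 82| = 16°C, > 5°C.

|ΔTm| = 16°C; the pair is not acceptable.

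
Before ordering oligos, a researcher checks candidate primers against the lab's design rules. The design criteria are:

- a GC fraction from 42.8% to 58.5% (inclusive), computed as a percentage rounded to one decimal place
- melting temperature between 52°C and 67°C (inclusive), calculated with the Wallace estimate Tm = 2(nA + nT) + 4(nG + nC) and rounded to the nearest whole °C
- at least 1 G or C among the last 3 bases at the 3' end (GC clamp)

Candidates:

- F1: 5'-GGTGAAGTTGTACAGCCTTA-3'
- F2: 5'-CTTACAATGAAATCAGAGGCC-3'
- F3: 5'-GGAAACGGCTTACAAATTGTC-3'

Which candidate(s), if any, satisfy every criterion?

F1 (20 nt, A=5 T=6 G=6 C=3): GC 9/20 = 45.0% ✓; Tm = 2·11 + 4·9 = 58°C ✓; 3' end TTA has 0 G/C, need ≥1 ✗ — fails.
F2 (21 nt, A=8 T=4 G=4 C=5): GC 9/21 = 42.9% ✓; Tm = 2·12 + 4·9 = 60°C ✓; 3' end GCC has 3 G/C ✓ — passes.
F3 (21 nt, A=7 T=5 G=5 C=4): GC 9/21 = 42.9% ✓; Tm = 2·12 + 4·9 = 60°C ✓; 3' end GTC has 2 G/C ✓ — passes.

F2 and F3.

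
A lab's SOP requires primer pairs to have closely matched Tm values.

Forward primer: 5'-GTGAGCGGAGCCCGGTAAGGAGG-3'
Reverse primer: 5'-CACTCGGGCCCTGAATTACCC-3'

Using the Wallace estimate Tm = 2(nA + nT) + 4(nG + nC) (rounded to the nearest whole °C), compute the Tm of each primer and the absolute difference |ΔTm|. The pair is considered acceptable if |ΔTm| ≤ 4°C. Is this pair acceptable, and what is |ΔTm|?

|ΔTm| = 10°C; the pair is not acceptable.

Forward: A=5 T=2 G=12 C=4 → Tm = 2·7 + 4·16 = 78°C.
Reverse: A=4 T=4 G=4 C=9 → Tm = 2·8 + 4·13 = 68°C.
|ΔTm| = |78 − 68| = 10°C, > 4°C.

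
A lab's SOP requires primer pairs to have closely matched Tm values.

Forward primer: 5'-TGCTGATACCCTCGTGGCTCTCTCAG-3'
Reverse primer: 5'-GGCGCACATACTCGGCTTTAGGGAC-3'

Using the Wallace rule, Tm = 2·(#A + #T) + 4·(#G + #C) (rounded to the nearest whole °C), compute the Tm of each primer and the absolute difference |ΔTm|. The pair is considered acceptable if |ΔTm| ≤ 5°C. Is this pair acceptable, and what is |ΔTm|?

Forward: A=3 T=8 G=6 C=9 → Tm = 2·11 + 4·15 = 82°C.
Reverse: A=5 T=5 G=8 C=7 → Tm = 2·10 + 4·15 = 80°C.
|ΔTm| = |82 − 80| = 2°C, ≤ 5°C.

|ΔTm| = 2°C; the pair is acceptable.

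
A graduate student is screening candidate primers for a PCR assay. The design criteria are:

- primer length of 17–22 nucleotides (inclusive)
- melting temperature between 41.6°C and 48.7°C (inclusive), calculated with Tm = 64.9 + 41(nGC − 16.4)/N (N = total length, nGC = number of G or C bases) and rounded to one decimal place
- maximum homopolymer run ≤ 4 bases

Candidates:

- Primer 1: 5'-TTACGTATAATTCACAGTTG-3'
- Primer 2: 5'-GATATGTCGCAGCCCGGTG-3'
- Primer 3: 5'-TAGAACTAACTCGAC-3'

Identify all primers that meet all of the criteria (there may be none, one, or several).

Primer 1 (20 nt, A=6 T=8 G=3 C=3): length 20 ✓; Tm = 64.9 + 41·(6 − 16.4)/20 = 43.6°C ✓; longest run = 2 ✓ — passes.
Primer 2 (19 nt, A=3 T=4 G=7 C=5): length 19 ✓; Tm = 64.9 + 41·(12 − 16.4)/19 = 55.4°C, outside 41.6–48.7°C ✗; longest run = 3 ✓ — fails.
Primer 3 (15 nt, A=6 T=3 G=2 C=4): length 15, outside 17–22 ✗; Tm = 64.9 + 41·(6 − 16.4)/15 = 36.5°C, outside 41.6–48.7°C ✗; longest run = 2 ✓ — fails.

Primer 1 only.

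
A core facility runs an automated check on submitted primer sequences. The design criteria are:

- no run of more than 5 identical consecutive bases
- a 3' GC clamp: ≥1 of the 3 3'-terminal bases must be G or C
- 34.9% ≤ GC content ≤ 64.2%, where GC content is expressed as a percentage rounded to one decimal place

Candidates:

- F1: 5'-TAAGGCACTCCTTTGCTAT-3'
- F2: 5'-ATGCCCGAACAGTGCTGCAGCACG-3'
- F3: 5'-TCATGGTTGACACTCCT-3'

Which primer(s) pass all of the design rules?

F1 (19 nt, A=4 T=7 G=3 C=5): longest run = 3 ✓; 3' end TAT has 0 G/C, need ≥1 ✗; GC 8/19 = 42.1% ✓ — fails.
F2 (24 nt, A=6 T=3 G=7 C=8): longest run = 3 ✓; 3' end ACG has 2 G/C ✓; GC 15/24 = 62.5% ✓ — passes.
F3 (17 nt, A=3 T=6 G=3 C=5): longest run = 2 ✓; 3' end CCT has 2 G/C ✓; GC 8/17 = 47.1% ✓ — passes.

F2 and F3.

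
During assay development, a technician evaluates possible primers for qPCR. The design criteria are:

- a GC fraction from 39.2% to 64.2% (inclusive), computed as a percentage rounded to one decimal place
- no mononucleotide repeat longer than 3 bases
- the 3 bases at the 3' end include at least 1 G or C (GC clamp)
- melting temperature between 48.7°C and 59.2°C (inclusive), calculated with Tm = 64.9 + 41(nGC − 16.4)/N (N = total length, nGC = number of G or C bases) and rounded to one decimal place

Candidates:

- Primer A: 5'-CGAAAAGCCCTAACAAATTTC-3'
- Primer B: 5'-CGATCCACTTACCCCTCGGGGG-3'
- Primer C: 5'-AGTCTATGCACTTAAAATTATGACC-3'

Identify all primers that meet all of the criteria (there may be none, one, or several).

Primer A (21 nt, A=9 T=4 G=2 C=6): GC 8/21 = 38.1%, outside 39.2–64.2% ✗; longest run = 4, exceeds 3 ✗; 3' end TTC has 1 G/C ✓; Tm = 64.9 + 41·(8 − 16.4)/21 = 48.5°C, outside 48.7–59.2°C ✗ — fails.
Primer B (22 nt, A=3 T=4 G=6 C=9): GC 15/22 = 68.2%, outside 39.2–64.2% ✗; longest run = 5, exceeds 3 ✗; 3' end GGG has 3 G/C ✓; Tm = 64.9 + 41·(15 − 16.4)/22 = 62.3°C, outside 48.7–59.2°C ✗ — fails.
Primer C (25 nt, A=9 T=8 G=3 C=5): GC 8/25 = 32.0%, outside 39.2–64.2% ✗; longest run = 4, exceeds 3 ✗; 3' end ACC has 2 G/C ✓; Tm = 64.9 + 41·(8 − 16.4)/25 = 51.1°C ✓ — fails.

None of the candidates satisfy all criteria.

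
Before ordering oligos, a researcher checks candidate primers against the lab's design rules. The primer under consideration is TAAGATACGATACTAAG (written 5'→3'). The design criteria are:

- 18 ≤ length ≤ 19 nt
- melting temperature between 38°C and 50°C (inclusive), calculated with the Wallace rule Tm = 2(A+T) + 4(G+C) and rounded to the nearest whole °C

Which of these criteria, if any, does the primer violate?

Fails: length.

Base counts: A=8, T=4, G=3, C=2 (length 17).
length: length 17, outside 18–19 ✗
Tm: Tm = 2·12 + 4·5 = 44°C ✓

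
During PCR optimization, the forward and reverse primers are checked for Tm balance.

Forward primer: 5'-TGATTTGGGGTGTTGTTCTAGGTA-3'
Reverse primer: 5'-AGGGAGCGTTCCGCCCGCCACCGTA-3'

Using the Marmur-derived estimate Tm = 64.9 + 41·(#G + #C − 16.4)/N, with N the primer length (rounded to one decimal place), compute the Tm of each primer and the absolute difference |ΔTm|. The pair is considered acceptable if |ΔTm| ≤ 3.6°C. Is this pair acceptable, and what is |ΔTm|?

|ΔTm| = 13.5°C; the pair is not acceptable.

Forward: G+C = 10, N = 24 → Tm = 64.9 + 41·(10 − 16.4)/24 = 54.0°C.
Reverse: G+C = 18, N = 25 → Tm = 64.9 + 41·(18 − 16.4)/25 = 67.5°C.
|ΔTm| = |54.0 − 67.5| = 13.5°C, > 3.6°C.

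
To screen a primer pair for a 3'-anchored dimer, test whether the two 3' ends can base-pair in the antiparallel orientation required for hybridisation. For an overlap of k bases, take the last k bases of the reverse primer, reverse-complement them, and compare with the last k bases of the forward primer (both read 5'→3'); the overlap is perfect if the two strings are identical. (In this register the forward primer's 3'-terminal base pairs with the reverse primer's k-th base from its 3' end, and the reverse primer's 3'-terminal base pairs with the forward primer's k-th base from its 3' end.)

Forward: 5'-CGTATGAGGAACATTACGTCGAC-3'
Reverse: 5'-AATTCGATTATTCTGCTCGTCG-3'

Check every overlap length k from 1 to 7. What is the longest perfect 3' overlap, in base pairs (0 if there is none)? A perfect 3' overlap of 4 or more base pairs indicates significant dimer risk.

Last 7 bases (5'→3') — forward …CGTCGAC, reverse …CTCGTCG.
Reverse complement of the reverse primer's last 7 bases: CGACGAG; its first k bases are the reverse complement of the reverse primer's last k bases, so a perfect k-base overlap needs the forward primer's last k bases to equal them.
Comparing (forward last k vs required): k=1: C vs C ✓; k=2: AC vs CG ✗; k=3: GAC vs CGA ✗; k=4: CGAC vs CGAC ✓; k=5: TCGAC vs CGACG ✗; k=6: GTCGAC vs CGACGA ✗; k=7: CGTCGAC vs CGACGAG ✗.
Perfect overlaps at k = 1, 4; the largest is 4.

Longest perfect overlap: 4 complementary base pairs; significant dimer risk (threshold 4).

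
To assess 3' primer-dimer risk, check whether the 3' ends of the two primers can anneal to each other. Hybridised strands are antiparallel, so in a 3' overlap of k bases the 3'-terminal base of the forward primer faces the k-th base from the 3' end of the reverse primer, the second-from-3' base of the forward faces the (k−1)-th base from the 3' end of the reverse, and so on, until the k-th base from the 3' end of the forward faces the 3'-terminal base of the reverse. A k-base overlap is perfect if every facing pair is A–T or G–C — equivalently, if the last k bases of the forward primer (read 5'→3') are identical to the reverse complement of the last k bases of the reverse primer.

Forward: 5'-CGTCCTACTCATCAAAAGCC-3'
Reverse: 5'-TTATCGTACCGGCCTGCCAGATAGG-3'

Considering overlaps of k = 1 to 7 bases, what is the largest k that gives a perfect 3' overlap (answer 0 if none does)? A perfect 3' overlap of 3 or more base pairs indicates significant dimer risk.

Last 7 bases (5'→3') — forward …AAAAGCC, reverse …AGATAGG.
Reverse complement of the reverse primer's last 7 bases: CCTATCT; its first k bases are the reverse complement of the reverse primer's last k bases, so a perfect k-base overlap needs the forward primer's last k bases to equal them.
Comparing (forward last k vs required): k=1: C vs C ✓; k=2: CC vs CC ✓; k=3: GCC vs CCT ✗; k=4: AGCC vs CCTA ✗; k=5: AAGCC vs CCTAT ✗; k=6: AAAGCC vs CCTATC ✗; k=7: AAAAGCC vs CCTATCT ✗.
Perfect overlaps at k = 1, 2; the largest is 2.

Longest perfect overlap: 2 complementary base pairs; below the dimer-risk threshold (threshold 3).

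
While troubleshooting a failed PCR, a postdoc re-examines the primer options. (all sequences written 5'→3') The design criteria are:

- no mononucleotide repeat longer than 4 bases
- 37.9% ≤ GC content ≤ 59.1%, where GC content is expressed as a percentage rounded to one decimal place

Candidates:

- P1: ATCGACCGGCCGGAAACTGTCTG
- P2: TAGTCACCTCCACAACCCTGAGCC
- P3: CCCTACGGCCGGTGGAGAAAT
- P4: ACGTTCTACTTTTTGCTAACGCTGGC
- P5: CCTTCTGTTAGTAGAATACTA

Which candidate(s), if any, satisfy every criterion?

P2 only.

P1 (23 nt, A=5 T=4 G=7 C=7): longest run = 3 ✓; GC 14/23 = 60.9%, outside 37.9–59.1% ✗ — fails.
P2 (24 nt, A=6 T=4 G=3 C=11): longest run = 3 ✓; GC 14/24 = 58.3% ✓ — passes.
P3 (21 nt, A=5 T=3 G=7 C=6): longest run = 3 ✓; GC 13/21 = 61.9%, outside 37.9–59.1% ✗ — fails.
P4 (26 nt, A=4 T=10 G=5 C=7): longest run = 5, exceeds 4 ✗; GC 12/26 = 46.2% ✓ — fails.
P5 (21 nt, A=6 T=8 G=3 C=4): longest run = 2 ✓; GC 7/21 = 33.3%, outside 37.9–59.1% ✗ — fails.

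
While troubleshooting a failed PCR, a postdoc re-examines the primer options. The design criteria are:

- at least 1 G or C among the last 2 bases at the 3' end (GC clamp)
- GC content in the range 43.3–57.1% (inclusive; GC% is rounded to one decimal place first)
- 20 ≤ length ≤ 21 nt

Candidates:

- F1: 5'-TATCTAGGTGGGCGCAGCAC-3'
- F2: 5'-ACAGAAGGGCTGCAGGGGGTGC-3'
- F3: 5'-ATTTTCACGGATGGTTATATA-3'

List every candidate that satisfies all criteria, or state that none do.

F1 (20 nt, A=4 T=4 G=7 C=5): 3' end AC has 1 G/C ✓; GC 12/20 = 60.0%, outside 43.3–57.1% ✗; length 20 ✓ — fails.
F2 (22 nt, A=5 T=2 G=11 C=4): 3' end GC has 2 G/C ✓; GC 15/22 = 68.2%, outside 43.3–57.1% ✗; length 22, outside 20–21 ✗ — fails.
F3 (21 nt, A=6 T=9 G=4 C=2): 3' end TA has 0 G/C, need ≥1 ✗; GC 6/21 = 28.6%, outside 43.3–57.1% ✗; length 21 ✓ — fails.

None of the candidates satisfy all criteria.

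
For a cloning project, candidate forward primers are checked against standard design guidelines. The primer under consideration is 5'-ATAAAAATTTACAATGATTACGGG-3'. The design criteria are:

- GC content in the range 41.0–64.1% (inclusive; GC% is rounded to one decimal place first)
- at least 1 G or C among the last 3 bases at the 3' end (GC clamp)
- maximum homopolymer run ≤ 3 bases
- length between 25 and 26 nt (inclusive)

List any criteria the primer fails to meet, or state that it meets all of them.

Fails: GC content, homopolymer run, length.

Base counts: A=11, T=7, G=4, C=2 (length 24).
GC content: GC 6/24 = 25.0%, outside 41.0–64.1% ✗
GC clamp: 3' end GGG has 3 G/C ✓
homopolymer run: longest run = 5, exceeds 3 ✗
length: length 24, outside 25–26 ✗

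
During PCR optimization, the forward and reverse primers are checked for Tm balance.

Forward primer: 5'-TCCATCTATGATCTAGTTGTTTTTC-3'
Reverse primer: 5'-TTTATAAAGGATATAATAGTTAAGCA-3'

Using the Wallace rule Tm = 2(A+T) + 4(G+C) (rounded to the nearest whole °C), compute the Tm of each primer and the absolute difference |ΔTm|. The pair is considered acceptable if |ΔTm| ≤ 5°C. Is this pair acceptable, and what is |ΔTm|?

Forward: A=4 T=13 G=3 C=5 → Tm = 2·17 + 4·8 = 66°C.
Reverse: A=12 T=9 G=4 C=1 → Tm = 2·21 + 4·5 = 62°C.
|ΔTm| = |66 − 62| = 4°C, ≤ 5°C.

|ΔTm| = 4°C; the pair is acceptable.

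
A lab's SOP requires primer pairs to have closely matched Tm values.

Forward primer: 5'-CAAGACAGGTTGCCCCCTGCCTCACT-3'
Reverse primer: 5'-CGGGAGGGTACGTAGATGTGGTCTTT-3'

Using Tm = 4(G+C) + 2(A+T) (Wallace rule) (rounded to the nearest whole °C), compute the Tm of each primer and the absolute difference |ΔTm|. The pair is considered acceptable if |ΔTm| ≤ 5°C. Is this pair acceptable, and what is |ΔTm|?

|ΔTm| = 4°C; the pair is acceptable.

Forward: A=5 T=5 G=5 C=11 → Tm = 2·10 + 4·16 = 84°C.
Reverse: A=4 T=8 G=11 C=3 → Tm = 2·12 + 4·14 = 80°C.
|ΔTm| = |84 − 80| = 4°C, ≤ 5°C.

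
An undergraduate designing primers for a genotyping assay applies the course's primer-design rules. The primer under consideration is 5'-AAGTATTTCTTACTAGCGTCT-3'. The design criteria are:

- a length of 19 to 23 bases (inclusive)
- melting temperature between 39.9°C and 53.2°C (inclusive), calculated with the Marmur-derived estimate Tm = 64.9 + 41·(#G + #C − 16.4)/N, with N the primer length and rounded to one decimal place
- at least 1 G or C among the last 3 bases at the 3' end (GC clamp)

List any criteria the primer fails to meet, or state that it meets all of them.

Base counts: A=5, T=9, G=3, C=4 (length 21).
length: length 21 ✓
Tm: Tm = 64.9 + 41·(7 − 16.4)/21 = 46.5°C ✓
GC clamp: 3' end TCT has 1 G/C ✓

Meets all criteria.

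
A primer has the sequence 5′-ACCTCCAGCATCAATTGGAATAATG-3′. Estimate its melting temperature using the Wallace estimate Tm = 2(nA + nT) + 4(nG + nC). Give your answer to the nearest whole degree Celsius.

70°C

Base counts: A=9, T=6, G=4, C=6 (length 25).
Tm = 2·(9+6) + 4·(4+6) = 2·15 + 4·10 = 30 + 40 = 70°C.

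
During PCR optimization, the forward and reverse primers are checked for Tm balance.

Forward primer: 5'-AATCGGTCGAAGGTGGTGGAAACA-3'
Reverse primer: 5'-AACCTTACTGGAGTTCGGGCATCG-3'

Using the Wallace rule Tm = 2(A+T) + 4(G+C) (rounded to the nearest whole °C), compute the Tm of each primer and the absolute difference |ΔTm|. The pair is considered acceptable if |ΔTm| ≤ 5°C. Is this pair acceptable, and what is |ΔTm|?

|ΔTm| = 2°C; the pair is acceptable.

Forward: A=8 T=4 G=9 C=3 → Tm = 2·12 + 4·12 = 72°C.
Reverse: A=5 T=6 G=7 C=6 → Tm = 2·11 + 4·13 = 74°C.
|ΔTm| = |72 − 74| = 2°C, ≤ 5°C.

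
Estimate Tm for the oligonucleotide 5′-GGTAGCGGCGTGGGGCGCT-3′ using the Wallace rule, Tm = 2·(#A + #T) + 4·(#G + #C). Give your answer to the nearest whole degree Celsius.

Base counts: A=1, T=3, G=11, C=4 (length 19).
Tm = 2·(1+3) + 4·(11+4) = 2·4 + 4·15 = 8 + 60 = 68°C.

68°C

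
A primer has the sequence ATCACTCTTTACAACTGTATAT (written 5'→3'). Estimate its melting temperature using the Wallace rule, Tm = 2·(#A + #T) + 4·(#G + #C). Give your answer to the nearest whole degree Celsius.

56°C

Base counts: A=7, T=9, G=1, C=5 (length 22).
Tm = 2·(7+9) + 4·(1+5) = 2·16 + 4·6 = 32 + 24 = 56°C.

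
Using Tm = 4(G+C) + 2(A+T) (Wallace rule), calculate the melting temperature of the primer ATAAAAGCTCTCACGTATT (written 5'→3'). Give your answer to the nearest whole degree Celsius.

50°C

Base counts: A=7, T=6, G=2, C=4 (length 19).
Tm = 2·(7+6) + 4·(2+4) = 2·13 + 4·6 = 26 + 24 = 50°C.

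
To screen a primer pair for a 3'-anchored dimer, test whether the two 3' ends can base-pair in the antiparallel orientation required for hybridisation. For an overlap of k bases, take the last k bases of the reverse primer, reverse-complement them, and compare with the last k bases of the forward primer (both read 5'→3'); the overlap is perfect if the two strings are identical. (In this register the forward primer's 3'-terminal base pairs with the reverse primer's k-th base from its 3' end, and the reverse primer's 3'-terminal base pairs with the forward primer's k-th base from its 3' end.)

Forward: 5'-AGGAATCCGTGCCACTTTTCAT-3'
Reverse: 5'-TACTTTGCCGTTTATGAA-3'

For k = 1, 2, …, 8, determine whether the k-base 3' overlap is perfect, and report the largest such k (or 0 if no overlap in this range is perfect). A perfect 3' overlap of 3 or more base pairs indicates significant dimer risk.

Last 8 bases (5'→3') — forward …CTTTTCAT, reverse …TTTATGAA.
Reverse complement of the reverse primer's last 8 bases: TTCATAAA; its first k bases are the reverse complement of the reverse primer's last k bases, so a perfect k-base overlap needs the forward primer's last k bases to equal them.
Comparing (forward last k vs required): k=1: T vs T ✓; k=2: AT vs TT ✗; k=3: CAT vs TTC ✗; k=4: TCAT vs TTCA ✗; k=5: TTCAT vs TTCAT ✓; k=6: TTTCAT vs TTCATA ✗; k=7: TTTTCAT vs TTCATAA ✗; k=8: CTTTTCAT vs TTCATAAA ✗.
Perfect overlaps at k = 1, 5; the largest is 5.

Longest perfect overlap: 5 complementary base pairs; significant dimer risk (threshold 3).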